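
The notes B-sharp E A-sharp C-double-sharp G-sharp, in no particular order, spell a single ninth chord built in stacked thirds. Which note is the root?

A-sharp

Stacking in thirds gives A-sharp – C-double-sharp – E – G-sharp – B-sharp, so A-sharp is the root — A-sharp dominant ninth flat five.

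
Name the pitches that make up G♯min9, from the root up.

Root G#, quality minor ninth:
root → G#
3rd (minor 3rd) → B
5th (perfect 5th) → D#
7th (minor 7th) → F#
9th (major 9th) → A#

G#, B, D#, F#, A#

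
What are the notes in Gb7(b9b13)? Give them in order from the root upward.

Gb7(b9b13): dominant seventh flat nine flat thirteen on G♭.
G♭ — root
B♭ — major 3rd
D♭ — perfect 5th
F♭ — minor 7th
A𝄫 — minor 9th
E𝄫 — minor 13th

G♭ B♭ D♭ F♭ A𝄫 E𝄫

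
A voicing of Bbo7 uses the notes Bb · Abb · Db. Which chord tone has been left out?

Fb

The full Bbo7 chord is Bb, Db, Fb, Abb.
Comparing with the voicing, the diminished 5th (5th) — Fb — is absent.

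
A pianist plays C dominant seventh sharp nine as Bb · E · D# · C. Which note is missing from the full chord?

The full C dominant seventh sharp nine chord is C, E, G, Bb, D#.
Comparing with the voicing, the perfect 5th (5th) — G — is absent.

G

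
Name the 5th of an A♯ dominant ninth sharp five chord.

Root of A♯ dominant ninth sharp five = A♯. The 5th is an augmented 5th: A♯ up an augmented 5th → E𝄪.

E𝄪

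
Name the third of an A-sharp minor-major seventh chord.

C-sharp

A-sharp minor-major seventh is built on A-sharp; its 3rd is a minor 3rd above the root.
A third above A uses the letter C, and the minor 3rd above A-sharp is C-sharp.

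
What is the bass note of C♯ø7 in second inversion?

G

C♯ø7 = C#–E–G–B. Second inversion → fifth in the bass = G.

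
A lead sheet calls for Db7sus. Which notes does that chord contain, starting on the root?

Db Gb Ab Cb

Db7sus is a dominant seventh suspended fourth built on Db.
- root: Db
- perfect 4th: Gb
- perfect 5th: Ab
- minor 7th: Cb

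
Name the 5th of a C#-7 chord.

C#-7 is built on C♯; its 5th is a perfect 5th above the root.
A fifth above C uses the letter G, and the perfect 5th above C♯ is G♯.

G♯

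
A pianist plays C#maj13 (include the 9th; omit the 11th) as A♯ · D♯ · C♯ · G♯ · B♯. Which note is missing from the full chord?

C#maj13 = C♯, E♯, G♯, B♯, D♯, A♯. The voicing lacks the 3rd (major 3rd), E♯.

E♯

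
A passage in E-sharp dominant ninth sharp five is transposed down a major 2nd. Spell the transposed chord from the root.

D# – F## – A## – C# – E#

E# down a major 2nd → D#. New chord: D# dominant ninth sharp five.
D# — root
F## — major 3rd
A## — augmented 5th
C# — minor 7th
E# — major 9th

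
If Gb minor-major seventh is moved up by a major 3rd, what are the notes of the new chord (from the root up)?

B-flat, D-flat, F, A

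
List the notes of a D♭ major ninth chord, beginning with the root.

Db, F, Ab, C, Eb

D♭ major ninth: major ninth on Db.
root → Db
3rd (major 3rd) → F
5th (perfect 5th) → Ab
7th (major 7th) → C
9th (major 9th) → Eb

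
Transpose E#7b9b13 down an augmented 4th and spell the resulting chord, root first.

B D# F# A C G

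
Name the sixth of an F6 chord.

F6 is built on F; its 6th is a major 6th above the root.
A sixth above F uses the letter D, and the major 6th above F is D.

D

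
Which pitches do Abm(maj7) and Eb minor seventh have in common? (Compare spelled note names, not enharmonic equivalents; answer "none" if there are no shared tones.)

Eb

Abm(maj7): Ab Cb Eb G
Eb minor seventh: Eb Gb Bb Db
Common to both → Eb.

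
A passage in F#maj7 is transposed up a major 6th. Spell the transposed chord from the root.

D#  F##  A#  C##

Transposed root: F# → D# (major 6th up). So we spell D# major seventh:
root → D#
3rd (major 3rd) → F##
5th (perfect 5th) → A#
7th (major 7th) → C##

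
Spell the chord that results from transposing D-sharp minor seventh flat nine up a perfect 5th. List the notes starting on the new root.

Transposed root: D-sharp → A-sharp (perfect 5th up). So we spell A-sharp minor seventh flat nine:
- root: A-sharp
- minor 3rd: C-sharp
- perfect 5th: E-sharp
- minor 7th: G-sharp
- minor 9th: B

A-sharp, C-sharp, E-sharp, G-sharp, B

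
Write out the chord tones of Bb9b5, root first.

Bb9b5 is a dominant ninth flat five built on B♭.
root → B♭
3rd (major 3rd) → D
5th (diminished 5th) → F♭
7th (minor 7th) → A♭
9th (major 9th) → C

B♭, D, F♭, A♭, C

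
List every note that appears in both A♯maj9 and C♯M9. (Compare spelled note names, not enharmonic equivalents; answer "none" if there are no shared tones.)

E#  B#

A♯maj9: A# C## E# G## B#
C♯M9: C# E# G# B# D#
Common to both → E#, B#.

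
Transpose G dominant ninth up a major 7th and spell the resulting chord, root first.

A major 7th up from G is F-sharp, so the new chord is F-sharp dominant ninth.
F-sharp — root
A-sharp — major 3rd
C-sharp — perfect 5th
E — minor 7th
G-sharp — major 9th

F-sharp, A-sharp, C-sharp, E, G-sharp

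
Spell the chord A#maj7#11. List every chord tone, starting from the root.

A#maj7#11: major seventh sharp eleven on A#.
A# — root
C## — major 3rd
E# — perfect 5th
G## — major 7th
D## — augmented 11th

A# C## E# G## D##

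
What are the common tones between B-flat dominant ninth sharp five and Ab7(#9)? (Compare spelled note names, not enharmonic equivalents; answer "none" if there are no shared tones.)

B-flat dominant ninth sharp five: Bb D F# Ab C
Ab7(#9): Ab C Eb Gb B
Common to both → Ab, C.

Ab C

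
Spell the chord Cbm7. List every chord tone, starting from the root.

Cb, Ebb, Gb, Bbb

Cbm7: minor seventh on Cb.
- root: Cb
- minor 3rd: Ebb
- perfect 5th: Gb
- minor 7th: Bbb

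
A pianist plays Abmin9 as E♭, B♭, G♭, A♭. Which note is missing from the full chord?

C♭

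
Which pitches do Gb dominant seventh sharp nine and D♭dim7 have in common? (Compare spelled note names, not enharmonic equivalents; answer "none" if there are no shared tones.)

Gb dominant seventh sharp nine = G♭, B♭, D♭, F♭, A.
D♭dim7 = D♭, F♭, A𝄫, C𝄫.
Shared: D♭, F♭.

D♭ – F♭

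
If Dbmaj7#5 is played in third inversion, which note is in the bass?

Dbmaj7#5 in root position is Db–F–A–C.
Third inversion places the seventh in the bass, which is C.

C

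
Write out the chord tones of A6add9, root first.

A6add9 is a six-nine built on A.
A — root
C♯ — major 3rd
E — perfect 5th
F♯ — major 6th
B — major 9th

A, C♯, E, F♯, B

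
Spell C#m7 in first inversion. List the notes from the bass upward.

E  G#  B  C#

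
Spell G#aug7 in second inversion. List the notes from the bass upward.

D𝄪, F♯, G♯, B♯

G#aug7 = G♯–B♯–D𝄪–F♯; second inversion → fifth (D𝄪) lowest.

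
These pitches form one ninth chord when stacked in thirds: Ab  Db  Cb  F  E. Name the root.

Db

Stacking in thirds gives Db – F – Ab – Cb – E, so Db is the root — Db dominant seventh sharp nine.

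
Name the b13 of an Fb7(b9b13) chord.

Dbb

Root of Fb7(b9b13) = Fb. The 13th is a minor 13th: Fb up a minor 13th → Dbb.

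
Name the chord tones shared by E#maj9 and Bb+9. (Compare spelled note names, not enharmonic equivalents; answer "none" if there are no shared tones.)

none

E#maj9: E# G## B# D## F##
Bb+9: Bb D F# Ab C
Common to both → none.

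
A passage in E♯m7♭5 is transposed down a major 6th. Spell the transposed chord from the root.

E# down a major 6th → G#. New chord: G# half-diminished seventh.
- root: G#
- minor 3rd: B
- diminished 5th: D
- minor 7th: F#

G# B D F#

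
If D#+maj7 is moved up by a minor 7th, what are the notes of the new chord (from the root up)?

D# up a minor 7th → C#. New chord: C# augmented major seventh.
- root: C#
- major 3rd: E#
- augmented 5th: G##
- major 7th: B#

C#  E#  G##  B#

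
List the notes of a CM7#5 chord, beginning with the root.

C, E, G#, B

CM7#5: augmented major seventh on C.
C — root
E — major 3rd
G# — augmented 5th
B — major 7th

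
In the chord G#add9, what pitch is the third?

B#

G#add9 is built on G#; its 3rd is a major 3rd above the root.
A third above G uses the letter B, and the major 3rd above G# is B#.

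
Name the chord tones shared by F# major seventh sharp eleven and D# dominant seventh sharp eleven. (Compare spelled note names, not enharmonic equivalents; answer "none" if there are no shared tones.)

A-sharp, C-sharp

F# major seventh sharp eleven: F-sharp A-sharp C-sharp E-sharp B-sharp
D# dominant seventh sharp eleven: D-sharp F-double-sharp A-sharp C-sharp G-double-sharp
Common to both → A-sharp, C-sharp.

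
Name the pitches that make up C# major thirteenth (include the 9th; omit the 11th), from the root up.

C# major thirteenth is a major thirteenth built on C-sharp.
root → C-sharp
3rd (major 3rd) → E-sharp
5th (perfect 5th) → G-sharp
7th (major 7th) → B-sharp
9th (major 9th) → D-sharp
13th (major 13th) → A-sharp

C-sharp  E-sharp  G-sharp  B-sharp  D-sharp  A-sharp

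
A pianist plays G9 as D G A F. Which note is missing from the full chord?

B

The full G9 chord is G, B, D, F, A.
Comparing with the voicing, the major 3rd (3rd) — B — is absent.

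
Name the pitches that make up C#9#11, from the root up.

Root C#, quality dominant ninth sharp eleven:
C# — root
E# — major 3rd
G# — perfect 5th
B — minor 7th
D# — major 9th
F## — augmented 11th

C# E# G# B D# F##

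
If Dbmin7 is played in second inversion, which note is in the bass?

A♭

Dbmin7 = D♭–F♭–A♭–C♭. Second inversion → fifth in the bass = A♭.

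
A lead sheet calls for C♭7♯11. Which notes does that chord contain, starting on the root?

Cb, Eb, Gb, Bbb, F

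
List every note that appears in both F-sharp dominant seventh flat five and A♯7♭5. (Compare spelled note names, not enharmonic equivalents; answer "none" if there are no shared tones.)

F-sharp dominant seventh flat five: F# A# C E
A♯7♭5: A# C## E G#
Common to both → A#, E.

A#, E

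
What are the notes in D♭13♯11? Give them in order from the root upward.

D♭ F A♭ C♭ E♭ G B♭

Root D♭, quality dominant thirteenth sharp eleven:
Root: D♭
Major 3rd (3rd): F
Perfect 5th (5th): A♭
Minor 7th (7th): C♭
Major 9th (9th): E♭
Augmented 11th (11th): G
Major 13th (13th): B♭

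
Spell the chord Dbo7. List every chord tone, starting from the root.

Db, Fb, Abb, Cbb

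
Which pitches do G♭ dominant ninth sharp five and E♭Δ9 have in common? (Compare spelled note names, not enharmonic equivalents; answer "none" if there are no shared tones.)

Bb, D

G♭ dominant ninth sharp five = Gb, Bb, D, Fb, Ab.
E♭Δ9 = Eb, G, Bb, D, F.
Shared: Bb, D.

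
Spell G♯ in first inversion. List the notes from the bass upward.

B♯  D♯  G♯

In root position, G♯ is G♯–B♯–D♯.
First inversion puts the third (B♯) in the bass.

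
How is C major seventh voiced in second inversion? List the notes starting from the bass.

G – B – C – E

In root position, C major seventh is C–E–G–B.
Second inversion puts the fifth (G) in the bass.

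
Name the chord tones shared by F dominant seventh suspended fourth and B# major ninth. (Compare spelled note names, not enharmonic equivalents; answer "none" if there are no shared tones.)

F dominant seventh suspended fourth = F, B-flat, C, E-flat.
B# major ninth = B-sharp, D-double-sharp, F-double-sharp, A-double-sharp, C-double-sharp.
Shared: none.

none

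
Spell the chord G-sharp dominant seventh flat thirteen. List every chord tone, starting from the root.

Root G#, quality dominant seventh flat thirteen:
G# — root
B# — major 3rd
D# — perfect 5th
F# — minor 7th
E — minor 13th

G#, B#, D#, F#, E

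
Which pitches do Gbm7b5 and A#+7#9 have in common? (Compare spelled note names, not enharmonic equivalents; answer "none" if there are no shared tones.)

Gbm7b5: Gb Bbb Dbb Fb
A#+7#9: A# C## E## G# B##
Common to both → none.

none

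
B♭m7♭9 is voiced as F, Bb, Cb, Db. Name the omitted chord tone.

Ab

B♭m7♭9 = Bb, Db, F, Ab, Cb. The voicing lacks the 7th (minor 7th), Ab.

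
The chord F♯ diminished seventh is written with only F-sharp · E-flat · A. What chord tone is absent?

C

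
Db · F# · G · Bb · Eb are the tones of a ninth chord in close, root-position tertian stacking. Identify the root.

Eb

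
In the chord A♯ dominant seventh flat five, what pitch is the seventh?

G#

Root of A♯ dominant seventh flat five = A#. The 7th is a minor 7th: A# up a minor 7th → G#.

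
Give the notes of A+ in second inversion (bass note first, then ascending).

A+ = A–C#–E#; second inversion → fifth (E#) lowest.

E#, A, C#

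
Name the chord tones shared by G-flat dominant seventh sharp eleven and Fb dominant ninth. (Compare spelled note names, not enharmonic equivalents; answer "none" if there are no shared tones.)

G-flat – F-flat

G-flat dominant seventh sharp eleven = G-flat, B-flat, D-flat, F-flat, C.
Fb dominant ninth = F-flat, A-flat, C-flat, E-double-flat, G-flat.
Shared: G-flat, F-flat.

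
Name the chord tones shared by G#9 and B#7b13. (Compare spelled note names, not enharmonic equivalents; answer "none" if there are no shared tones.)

G#9: G♯ B♯ D♯ F♯ A♯
B#7b13: B♯ D𝄪 F𝄪 A♯ G♯
Common to both → G♯, B♯, A♯.

G♯ B♯ A♯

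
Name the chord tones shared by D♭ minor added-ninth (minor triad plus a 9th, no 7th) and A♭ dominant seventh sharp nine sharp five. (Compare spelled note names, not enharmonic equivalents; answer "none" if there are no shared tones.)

Ab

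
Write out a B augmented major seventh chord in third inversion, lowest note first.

A#, B, D#, F##

In root position, B augmented major seventh is B–D#–F##–A#.
Third inversion puts the seventh (A#) in the bass.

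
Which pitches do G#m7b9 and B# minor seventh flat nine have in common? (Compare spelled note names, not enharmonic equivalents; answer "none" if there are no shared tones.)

G#m7b9 = G#, B, D#, F#, A.
B# minor seventh flat nine = B#, D#, F##, A#, C#.
Shared: D#.

D#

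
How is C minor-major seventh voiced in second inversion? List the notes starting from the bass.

G – B – C – E-flat

C minor-major seventh = C–E-flat–G–B; second inversion → fifth (G) lowest.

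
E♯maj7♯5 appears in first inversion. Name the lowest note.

E♯maj7♯5 = E#–G##–B##–D##. First inversion → third in the bass = G##.

G##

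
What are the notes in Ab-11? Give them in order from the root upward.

Ab-11: minor eleventh on A♭.
A♭ — root
C♭ — minor 3rd
E♭ — perfect 5th
G♭ — minor 7th
B♭ — major 9th
D♭ — perfect 11th

A♭, C♭, E♭, G♭, B♭, D♭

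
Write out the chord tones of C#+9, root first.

C#+9 is a dominant ninth sharp five built on C♯.
root → C♯
3rd (major 3rd) → E♯
5th (augmented 5th) → G𝄪
7th (minor 7th) → B
9th (major 9th) → D♯

C♯  E♯  G𝄪  B  D♯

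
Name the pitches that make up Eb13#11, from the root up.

Eb13#11: dominant thirteenth sharp eleven on Eb.
Eb — root
G — major 3rd
Bb — perfect 5th
Db — minor 7th
F — major 9th
A — augmented 11th
C — major 13th

Eb, G, Bb, Db, F, A, C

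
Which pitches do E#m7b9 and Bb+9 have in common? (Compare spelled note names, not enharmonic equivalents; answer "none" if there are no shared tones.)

E#m7b9 = E♯, G♯, B♯, D♯, F♯.
Bb+9 = B♭, D, F♯, A♭, C.
Shared: F♯.

F♯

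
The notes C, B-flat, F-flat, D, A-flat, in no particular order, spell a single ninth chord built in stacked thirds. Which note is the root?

B-flat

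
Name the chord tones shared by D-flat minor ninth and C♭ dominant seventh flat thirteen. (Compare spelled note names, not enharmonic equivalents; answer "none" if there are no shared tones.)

D-flat minor ninth: D-flat F-flat A-flat C-flat E-flat
C♭ dominant seventh flat thirteen: C-flat E-flat G-flat B-double-flat A-double-flat
Common to both → C-flat, E-flat.

C-flat, E-flat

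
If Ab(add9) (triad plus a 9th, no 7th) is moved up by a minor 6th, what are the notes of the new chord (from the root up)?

Fb Ab Cb Gb

A minor 6th up from Ab is Fb, so the new chord is Fb added-ninth.
Fb — root
Ab — major 3rd
Cb — perfect 5th
Gb — major 9th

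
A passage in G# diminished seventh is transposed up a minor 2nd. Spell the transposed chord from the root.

A minor 2nd up from G-sharp is A, so the new chord is A diminished seventh.
- root: A
- minor 3rd: C
- diminished 5th: E-flat
- diminished 7th: G-flat

A, C, E-flat, G-flat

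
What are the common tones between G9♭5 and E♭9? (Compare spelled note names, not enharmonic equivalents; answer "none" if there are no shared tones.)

G9♭5 = G, B, Db, F, A.
E♭9 = Eb, G, Bb, Db, F.
Shared: G, Db, F.

G, Db, F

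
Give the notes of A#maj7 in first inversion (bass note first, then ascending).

In root position, A#maj7 is A#–C##–E#–G##.
First inversion puts the third (C##) in the bass.

C## – E# – G## – A#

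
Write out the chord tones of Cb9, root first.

Cb – Eb – Gb – Bbb – Db

Cb9 is a dominant ninth built on Cb.
- root: Cb
- major 3rd: Eb
- perfect 5th: Gb
- minor 7th: Bbb
- major 9th: Db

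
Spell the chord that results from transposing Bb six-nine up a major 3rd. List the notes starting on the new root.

Transposed root: B-flat → D (major 3rd up). So we spell D six-nine:
Root: D
Major 3rd (3rd): F-sharp
Perfect 5th (5th): A
Major 6th (6th): B
Major 9th (9th): E

D, F-sharp, A, B, E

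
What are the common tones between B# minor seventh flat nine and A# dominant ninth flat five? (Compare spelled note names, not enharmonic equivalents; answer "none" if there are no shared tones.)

B-sharp, A-sharp

B# minor seventh flat nine: B-sharp D-sharp F-double-sharp A-sharp C-sharp
A# dominant ninth flat five: A-sharp C-double-sharp E G-sharp B-sharp
Common to both → B-sharp, A-sharp.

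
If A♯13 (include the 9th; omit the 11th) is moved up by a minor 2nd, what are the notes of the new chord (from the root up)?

A# up a minor 2nd → B. New chord: B dominant thirteenth.
root → B
3rd (major 3rd) → D#
5th (perfect 5th) → F#
7th (minor 7th) → A
9th (major 9th) → C#
13th (major 13th) → G#

B, D#, F#, A, C#, G#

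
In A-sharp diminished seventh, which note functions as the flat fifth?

E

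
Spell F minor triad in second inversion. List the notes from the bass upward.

C  F  Ab

F minor triad = F–Ab–C; second inversion → fifth (C) lowest.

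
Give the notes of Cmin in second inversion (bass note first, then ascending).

In root position, Cmin is C–Eb–G.
Second inversion puts the fifth (G) in the bass.

G, C, Eb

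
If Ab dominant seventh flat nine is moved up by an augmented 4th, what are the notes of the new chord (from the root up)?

D, F#, A, C, Eb

An augmented 4th up from Ab is D, so the new chord is D dominant seventh flat nine.
D — root
F# — major 3rd
A — perfect 5th
C — minor 7th
Eb — minor 9th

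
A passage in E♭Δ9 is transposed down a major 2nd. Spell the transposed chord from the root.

Eb down a major 2nd → Db. New chord: Db major ninth.
- root: Db
- major 3rd: F
- perfect 5th: Ab
- major 7th: C
- major 9th: Eb

Db  F  Ab  C  Eb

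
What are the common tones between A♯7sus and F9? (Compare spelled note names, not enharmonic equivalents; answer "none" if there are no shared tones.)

none

A♯7sus = A#, D#, E#, G#.
F9 = F, A, C, Eb, G.
Shared: none.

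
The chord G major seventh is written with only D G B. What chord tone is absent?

F-sharp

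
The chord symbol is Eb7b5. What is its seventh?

Db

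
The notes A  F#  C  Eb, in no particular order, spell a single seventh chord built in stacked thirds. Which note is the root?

Stacking in thirds gives F# – A – C – Eb, so F# is the root — F# diminished seventh.

F#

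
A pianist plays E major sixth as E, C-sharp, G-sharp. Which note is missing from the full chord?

B

E major sixth = E, G-sharp, B, C-sharp. The voicing lacks the 5th (perfect 5th), B.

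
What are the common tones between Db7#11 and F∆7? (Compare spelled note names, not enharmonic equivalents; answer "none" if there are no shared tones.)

Db7#11 = Db, F, Ab, Cb, G.
F∆7 = F, A, C, E.
Shared: F.

F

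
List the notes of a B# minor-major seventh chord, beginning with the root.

Root B-sharp, quality minor-major seventh:
B-sharp — root
D-sharp — minor 3rd
F-double-sharp — perfect 5th
A-double-sharp — major 7th

B-sharp – D-sharp – F-double-sharp – A-double-sharp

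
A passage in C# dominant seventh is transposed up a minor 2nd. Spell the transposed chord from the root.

D, F#, A, C

A minor 2nd up from C# is D, so the new chord is D dominant seventh.
- root: D
- major 3rd: F#
- perfect 5th: A
- minor 7th: C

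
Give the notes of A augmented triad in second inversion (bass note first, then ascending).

E-sharp, A, C-sharp

In root position, A augmented triad is A–C-sharp–E-sharp.
Second inversion puts the fifth (E-sharp) in the bass.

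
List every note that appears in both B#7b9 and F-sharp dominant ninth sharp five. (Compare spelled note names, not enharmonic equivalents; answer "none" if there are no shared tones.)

A#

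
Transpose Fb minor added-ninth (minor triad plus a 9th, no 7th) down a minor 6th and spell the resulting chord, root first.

Ab, Cb, Eb, Bb

A minor 6th down from Fb is Ab, so the new chord is Ab minor added-ninth.
- root: Ab
- minor 3rd: Cb
- perfect 5th: Eb
- major 9th: Bb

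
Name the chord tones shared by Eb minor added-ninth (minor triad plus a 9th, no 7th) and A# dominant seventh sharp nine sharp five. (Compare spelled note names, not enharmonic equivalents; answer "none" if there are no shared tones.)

Eb minor added-ninth = E-flat, G-flat, B-flat, F.
A# dominant seventh sharp nine sharp five = A-sharp, C-double-sharp, E-double-sharp, G-sharp, B-double-sharp.
Shared: none.

none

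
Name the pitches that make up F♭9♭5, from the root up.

F♭ – A♭ – C𝄫 – E𝄫 – G♭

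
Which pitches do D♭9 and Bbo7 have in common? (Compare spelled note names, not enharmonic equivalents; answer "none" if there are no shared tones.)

Db

D♭9: Db F Ab Cb Eb
Bbo7: Bb Db Fb Abb
Common to both → Db.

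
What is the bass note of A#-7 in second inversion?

E#

A#-7 = A#–C#–E#–G#. Second inversion → fifth in the bass = E#.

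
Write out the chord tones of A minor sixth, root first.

A minor sixth is a minor sixth built on A.
A — root
C — minor 3rd
E — perfect 5th
F-sharp — major 6th

A, C, E, F-sharp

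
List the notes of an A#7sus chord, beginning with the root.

A#, D#, E#, G#

A#7sus: dominant seventh suspended fourth on A#.
root → A#
4th (perfect 4th) → D#
5th (perfect 5th) → E#
7th (minor 7th) → G#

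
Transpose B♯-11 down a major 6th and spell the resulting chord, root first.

A major 6th down from B# is D#, so the new chord is D# minor eleventh.
D# — root
F# — minor 3rd
A# — perfect 5th
C# — minor 7th
E# — major 9th
G# — perfect 11th

D# F# A# C# E# G#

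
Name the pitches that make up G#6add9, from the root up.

G♯, B♯, D♯, E♯, A♯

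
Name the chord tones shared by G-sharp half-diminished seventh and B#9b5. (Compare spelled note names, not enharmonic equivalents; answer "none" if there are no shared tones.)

G-sharp half-diminished seventh = G♯, B, D, F♯.
B#9b5 = B♯, D𝄪, F♯, A♯, C𝄪.
Shared: F♯.

F♯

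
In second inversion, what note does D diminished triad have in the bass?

A♭

D diminished triad = D–F–A♭. Second inversion → fifth in the bass = A♭.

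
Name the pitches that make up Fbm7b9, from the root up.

Fb Abb Cb Ebb Gbb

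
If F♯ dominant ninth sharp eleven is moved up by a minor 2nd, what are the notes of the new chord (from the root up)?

Transposed root: F# → G (minor 2nd up). So we spell G dominant ninth sharp eleven:
- root: G
- major 3rd: B
- perfect 5th: D
- minor 7th: F
- major 9th: A
- augmented 11th: C#

G  B  D  F  A  C#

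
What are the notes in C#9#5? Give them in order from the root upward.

C# E# G## B D#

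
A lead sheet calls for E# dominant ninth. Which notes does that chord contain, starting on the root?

E-sharp – G-double-sharp – B-sharp – D-sharp – F-double-sharp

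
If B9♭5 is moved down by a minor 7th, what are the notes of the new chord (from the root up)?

C#  E#  G  B  D#

A minor 7th down from B is C#, so the new chord is C# dominant ninth flat five.
root → C#
3rd (major 3rd) → E#
5th (diminished 5th) → G
7th (minor 7th) → B
9th (major 9th) → D#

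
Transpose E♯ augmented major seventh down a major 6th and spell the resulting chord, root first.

G#, B#, D##, F##

E# down a major 6th → G#. New chord: G# augmented major seventh.
G# — root
B# — major 3rd
D## — augmented 5th
F## — major 7th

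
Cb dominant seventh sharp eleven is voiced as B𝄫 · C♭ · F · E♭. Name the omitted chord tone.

G♭

Cb dominant seventh sharp eleven = C♭, E♭, G♭, B𝄫, F. The voicing lacks the 5th (perfect 5th), G♭.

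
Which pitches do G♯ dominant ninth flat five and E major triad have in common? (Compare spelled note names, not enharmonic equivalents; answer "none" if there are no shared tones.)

G-sharp

G♯ dominant ninth flat five = G-sharp, B-sharp, D, F-sharp, A-sharp.
E major triad = E, G-sharp, B.
Shared: G-sharp.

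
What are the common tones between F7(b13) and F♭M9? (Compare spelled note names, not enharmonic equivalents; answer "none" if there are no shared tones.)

Eb

F7(b13): F A C Eb Db
F♭M9: Fb Ab Cb Eb Gb
Common to both → Eb.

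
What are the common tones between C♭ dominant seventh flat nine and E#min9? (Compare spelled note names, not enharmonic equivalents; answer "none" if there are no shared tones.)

none

C♭ dominant seventh flat nine: Cb Eb Gb Bbb Dbb
E#min9: E# G# B# D# F##
Common to both → none.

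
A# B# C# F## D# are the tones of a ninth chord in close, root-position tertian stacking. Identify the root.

B#

Stacking in thirds gives B# – D# – F## – A# – C#, so B# is the root — B# minor seventh flat nine.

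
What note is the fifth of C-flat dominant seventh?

G-flat

Root of C-flat dominant seventh = C-flat. The 5th is a perfect 5th: C-flat up a perfect 5th → G-flat.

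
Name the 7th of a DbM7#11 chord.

C

Root of DbM7#11 = Db. The 7th is a major 7th: Db up a major 7th → C.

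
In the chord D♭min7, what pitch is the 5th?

A♭

D♭min7 is built on D♭; its 5th is a perfect 5th above the root.
A fifth above D uses the letter A, and the perfect 5th above D♭ is A♭.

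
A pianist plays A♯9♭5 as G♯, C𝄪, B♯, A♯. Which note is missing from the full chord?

E

A♯9♭5 = A♯, C𝄪, E, G♯, B♯. The voicing lacks the 5th (diminished 5th), E.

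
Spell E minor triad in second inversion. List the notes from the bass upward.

B, E, G

E minor triad = E–G–B; second inversion → fifth (B) lowest.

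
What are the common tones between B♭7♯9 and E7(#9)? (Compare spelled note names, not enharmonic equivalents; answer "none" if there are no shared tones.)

D

B♭7♯9 = B♭, D, F, A♭, C♯.
E7(#9) = E, G♯, B, D, F𝄪.
Shared: D.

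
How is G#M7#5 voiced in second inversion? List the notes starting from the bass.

D##, F##, G#, B#

G#M7#5 = G#–B#–D##–F##; second inversion → fifth (D##) lowest.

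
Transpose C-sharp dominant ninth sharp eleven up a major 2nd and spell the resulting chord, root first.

D♯  F𝄪  A♯  C♯  E♯  G𝄪

Transposed root: C♯ → D♯ (major 2nd up). So we spell D♯ dominant ninth sharp eleven:
- root: D♯
- major 3rd: F𝄪
- perfect 5th: A♯
- minor 7th: C♯
- major 9th: E♯
- augmented 11th: G𝄪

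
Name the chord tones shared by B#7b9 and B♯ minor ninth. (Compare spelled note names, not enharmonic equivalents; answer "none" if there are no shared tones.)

B#7b9: B# D## F## A# C#
B♯ minor ninth: B# D# F## A# C##
Common to both → B#, F##, A#.

B#, F##, A#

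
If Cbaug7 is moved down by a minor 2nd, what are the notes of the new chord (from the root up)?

A minor 2nd down from Cb is Bb, so the new chord is Bb augmented seventh.
Bb — root
D — major 3rd
F# — augmented 5th
Ab — minor 7th

Bb – D – F# – Ab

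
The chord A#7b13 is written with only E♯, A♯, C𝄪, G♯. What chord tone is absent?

F♯

The full A#7b13 chord is A♯, C𝄪, E♯, G♯, F♯.
Comparing with the voicing, the minor 13th (13th) — F♯ — is absent.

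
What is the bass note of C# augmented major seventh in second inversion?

C# augmented major seventh in root position is C#–E#–G##–B#.
Second inversion places the fifth in the bass, which is G##.

G##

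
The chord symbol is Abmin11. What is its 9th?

Root of Abmin11 = Ab. The 9th is a major 9th: Ab up a major 9th → Bb.

Bb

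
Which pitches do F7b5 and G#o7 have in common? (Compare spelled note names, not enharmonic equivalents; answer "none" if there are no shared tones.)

F7b5 = F, A, C♭, E♭.
G#o7 = G♯, B, D, F.
Shared: F.

F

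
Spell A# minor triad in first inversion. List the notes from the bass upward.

A# minor triad = A-sharp–C-sharp–E-sharp; first inversion → third (C-sharp) lowest.

C-sharp – E-sharp – A-sharp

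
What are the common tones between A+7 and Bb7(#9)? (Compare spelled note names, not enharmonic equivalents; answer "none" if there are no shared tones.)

A+7: A C♯ E♯ G
Bb7(#9): B♭ D F A♭ C♯
Common to both → C♯.

C♯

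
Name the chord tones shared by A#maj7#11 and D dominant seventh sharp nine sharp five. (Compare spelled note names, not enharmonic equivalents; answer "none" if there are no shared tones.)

A# – E#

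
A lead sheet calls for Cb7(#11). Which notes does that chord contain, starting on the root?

Cb Eb Gb Bbb F

Cb7(#11): dominant seventh sharp eleven on Cb.
root → Cb
3rd (major 3rd) → Eb
5th (perfect 5th) → Gb
7th (minor 7th) → Bbb
11th (augmented 11th) → F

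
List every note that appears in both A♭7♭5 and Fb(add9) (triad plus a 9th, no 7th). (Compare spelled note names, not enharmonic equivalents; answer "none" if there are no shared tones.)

Ab  Gb

A♭7♭5: Ab C Ebb Gb
Fb(add9): Fb Ab Cb Gb
Common to both → Ab, Gb.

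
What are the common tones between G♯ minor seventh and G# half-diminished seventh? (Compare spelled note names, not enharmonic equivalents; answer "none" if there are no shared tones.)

G♯ minor seventh: G# B D# F#
G# half-diminished seventh: G# B D F#
Common to both → G#, B, F#.

G#, B, F#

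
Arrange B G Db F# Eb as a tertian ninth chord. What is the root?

Eb

Arranged so that each adjacent pair is a third by letter name: Eb – G – B – Db – F#.
The bottom of that stack, Eb, is the root (this is Eb dominant seventh sharp nine sharp five).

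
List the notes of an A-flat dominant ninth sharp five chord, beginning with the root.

Ab, C, E, Gb, Bb

A-flat dominant ninth sharp five is a dominant ninth sharp five built on Ab.
root → Ab
3rd (major 3rd) → C
5th (augmented 5th) → E
7th (minor 7th) → Gb
9th (major 9th) → Bb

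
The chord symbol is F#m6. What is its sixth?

D♯

Root of F#m6 = F♯. The 6th is a major 6th: F♯ up a major 6th → D♯.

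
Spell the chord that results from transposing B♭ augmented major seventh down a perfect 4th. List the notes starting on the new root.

Transposed root: B-flat → F (perfect 4th down). So we spell F augmented major seventh:
- root: F
- major 3rd: A
- augmented 5th: C-sharp
- major 7th: E

F, A, C-sharp, E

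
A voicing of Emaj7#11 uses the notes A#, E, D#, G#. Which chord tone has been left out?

The full Emaj7#11 chord is E, G#, B, D#, A#.
Comparing with the voicing, the perfect 5th (5th) — B — is absent.

B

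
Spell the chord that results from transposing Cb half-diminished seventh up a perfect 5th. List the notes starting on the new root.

G-flat, B-double-flat, D-double-flat, F-flat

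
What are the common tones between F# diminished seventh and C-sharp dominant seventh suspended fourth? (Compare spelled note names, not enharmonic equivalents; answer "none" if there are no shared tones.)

F-sharp

F# diminished seventh = F-sharp, A, C, E-flat.
C-sharp dominant seventh suspended fourth = C-sharp, F-sharp, G-sharp, B.
Shared: F-sharp.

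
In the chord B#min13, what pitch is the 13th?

G##

B#min13 is built on B#; its 13th is a major 13th above the root.
A sixth above B uses the letter G, and the major 13th above B# is G##.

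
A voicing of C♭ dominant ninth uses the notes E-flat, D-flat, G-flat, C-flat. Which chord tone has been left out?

C♭ dominant ninth = C-flat, E-flat, G-flat, B-double-flat, D-flat. The voicing lacks the 7th (minor 7th), B-double-flat.

B-double-flat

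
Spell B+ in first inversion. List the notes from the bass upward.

In root position, B+ is B–D#–F##.
First inversion puts the third (D#) in the bass.

D#  F##  B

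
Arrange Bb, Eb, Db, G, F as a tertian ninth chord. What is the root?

Stacking in thirds gives Eb – G – Bb – Db – F, so Eb is the root — Eb dominant ninth.

Eb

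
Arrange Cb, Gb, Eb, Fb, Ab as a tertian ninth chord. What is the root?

Fb

Stacking in thirds gives Fb – Ab – Cb – Eb – Gb, so Fb is the root — Fb major ninth.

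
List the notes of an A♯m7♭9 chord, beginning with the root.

A#, C#, E#, G#, B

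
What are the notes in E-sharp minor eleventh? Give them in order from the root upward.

E♯ – G♯ – B♯ – D♯ – F𝄪 – A♯

Root E♯, quality minor eleventh:
E♯ — root
G♯ — minor 3rd
B♯ — perfect 5th
D♯ — minor 7th
F𝄪 — major 9th
A♯ — perfect 11th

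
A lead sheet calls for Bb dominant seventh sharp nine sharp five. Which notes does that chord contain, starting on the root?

B-flat – D – F-sharp – A-flat – C-sharp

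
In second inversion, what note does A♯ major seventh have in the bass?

E♯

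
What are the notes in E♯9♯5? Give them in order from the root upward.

Root E#, quality dominant ninth sharp five:
Root: E#
Major 3rd (3rd): G##
Augmented 5th (5th): B##
Minor 7th (7th): D#
Major 9th (9th): F##

E# – G## – B## – D# – F##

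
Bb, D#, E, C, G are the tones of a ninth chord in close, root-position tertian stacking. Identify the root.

C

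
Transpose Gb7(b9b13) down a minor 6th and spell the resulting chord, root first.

G♭ down a minor 6th → B♭. New chord: B♭ dominant seventh flat nine flat thirteen.
- root: B♭
- major 3rd: D
- perfect 5th: F
- minor 7th: A♭
- minor 9th: C♭
- minor 13th: G♭

B♭, D, F, A♭, C♭, G♭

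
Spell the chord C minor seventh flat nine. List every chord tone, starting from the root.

C  E♭  G  B♭  D♭

Root C, quality minor seventh flat nine:
C — root
E♭ — minor 3rd
G — perfect 5th
B♭ — minor 7th
D♭ — minor 9th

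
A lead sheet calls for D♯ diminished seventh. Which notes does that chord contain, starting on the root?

D#, F#, A, C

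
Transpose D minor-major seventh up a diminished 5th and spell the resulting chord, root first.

A-flat, C-flat, E-flat, G

D up a diminished 5th → A-flat. New chord: A-flat minor-major seventh.
- root: A-flat
- minor 3rd: C-flat
- perfect 5th: E-flat
- major 7th: G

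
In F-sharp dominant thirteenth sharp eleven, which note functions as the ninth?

G#

Root of F-sharp dominant thirteenth sharp eleven = F#. The 9th is a major 9th: F# up a major 9th → G#.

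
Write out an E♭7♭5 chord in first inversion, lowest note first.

In root position, E♭7♭5 is Eb–G–Bbb–Db.
First inversion puts the third (G) in the bass.

G – Bbb – Db – Eb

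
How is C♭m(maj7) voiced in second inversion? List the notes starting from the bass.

Gb – Bb – Cb – Ebb

C♭m(maj7) = Cb–Ebb–Gb–Bb; second inversion → fifth (Gb) lowest.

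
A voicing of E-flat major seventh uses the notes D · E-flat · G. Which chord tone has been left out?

E-flat major seventh = E-flat, G, B-flat, D. The voicing lacks the 5th (perfect 5th), B-flat.

B-flat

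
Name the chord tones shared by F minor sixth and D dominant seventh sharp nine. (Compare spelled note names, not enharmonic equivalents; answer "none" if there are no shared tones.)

C D

F minor sixth = F, Ab, C, D.
D dominant seventh sharp nine = D, F#, A, C, E#.
Shared: C, D.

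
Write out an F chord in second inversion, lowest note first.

C  F  A

F = F–A–C; second inversion → fifth (C) lowest.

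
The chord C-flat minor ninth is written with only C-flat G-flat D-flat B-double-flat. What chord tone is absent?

E-double-flat

C-flat minor ninth = C-flat, E-double-flat, G-flat, B-double-flat, D-flat. The voicing lacks the 3rd (minor 3rd), E-double-flat.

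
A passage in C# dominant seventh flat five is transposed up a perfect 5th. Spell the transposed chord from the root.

C# up a perfect 5th → G#. New chord: G# dominant seventh flat five.
Root: G#
Major 3rd (3rd): B#
Diminished 5th (5th): D
Minor 7th (7th): F#

G# B# D F#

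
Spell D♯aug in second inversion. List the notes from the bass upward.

D♯aug = D♯–F𝄪–A𝄪; second inversion → fifth (A𝄪) lowest.

A𝄪, D♯, F𝄪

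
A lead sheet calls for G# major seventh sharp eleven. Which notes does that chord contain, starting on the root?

G-sharp – B-sharp – D-sharp – F-double-sharp – C-double-sharp

G# major seventh sharp eleven: major seventh sharp eleven on G-sharp.
Root: G-sharp
Major 3rd (3rd): B-sharp
Perfect 5th (5th): D-sharp
Major 7th (7th): F-double-sharp
Augmented 11th (11th): C-double-sharp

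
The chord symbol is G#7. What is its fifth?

D#

Root of G#7 = G#. The 5th is a perfect 5th: G# up a perfect 5th → D#.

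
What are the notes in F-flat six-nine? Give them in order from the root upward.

Root F♭, quality six-nine:
root → F♭
3rd (major 3rd) → A♭
5th (perfect 5th) → C♭
6th (major 6th) → D♭
9th (major 9th) → G♭

F♭ A♭ C♭ D♭ G♭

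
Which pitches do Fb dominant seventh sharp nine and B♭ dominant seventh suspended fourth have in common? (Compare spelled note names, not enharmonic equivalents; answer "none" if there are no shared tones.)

A-flat

Fb dominant seventh sharp nine = F-flat, A-flat, C-flat, E-double-flat, G.
B♭ dominant seventh suspended fourth = B-flat, E-flat, F, A-flat.
Shared: A-flat.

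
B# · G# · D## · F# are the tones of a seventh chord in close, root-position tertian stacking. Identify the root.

G#

Arranged so that each adjacent pair is a third by letter name: G# – B# – D## – F#.
The bottom of that stack, G#, is the root (this is G# augmented seventh).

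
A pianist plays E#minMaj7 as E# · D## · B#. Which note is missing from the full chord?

G#

The full E#minMaj7 chord is E#, G#, B#, D##.
Comparing with the voicing, the minor 3rd (3rd) — G# — is absent.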